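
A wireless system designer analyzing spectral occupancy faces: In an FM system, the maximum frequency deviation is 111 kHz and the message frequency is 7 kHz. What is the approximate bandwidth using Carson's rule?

Carson's rule: BW = 2*(delta_f + f_m)
= 2*(111 + 7) kHz = 236 kHz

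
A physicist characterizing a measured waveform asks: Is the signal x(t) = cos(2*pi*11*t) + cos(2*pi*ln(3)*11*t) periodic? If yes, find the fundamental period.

f1 = 11 Hz, f2 = 11*ln(3) Hz
Ratio f2/f1 = ln(3), which is irrational.
Since the frequency ratio is irrational, no common period exists.
The signal is not periodic.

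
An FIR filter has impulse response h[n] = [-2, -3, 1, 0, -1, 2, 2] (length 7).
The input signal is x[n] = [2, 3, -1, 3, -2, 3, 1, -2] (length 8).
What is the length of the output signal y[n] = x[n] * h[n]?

For linear convolution, the output length is:
len(y) = len(x) + len(h) - 1 = 8 + 7 - 1 = 14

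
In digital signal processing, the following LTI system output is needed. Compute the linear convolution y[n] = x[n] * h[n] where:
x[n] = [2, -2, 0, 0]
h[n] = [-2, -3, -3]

y[n] = sum_k x[k]*h[n-k]. Output length = len(x) + len(h) - 1 = 4 + 3 - 1 = 6.
y[0] = 2*-2 = -4
y[1] = -2*-2 + 2*-3 = -2
y[2] = 0*-2 + -2*-3 + 2*-3 = 0
y[3] = 0*-2 + 0*-3 + -2*-3 = 6
y[4] = 0*-3 + 0*-3 = 0
y[5] = 0*-3 = 0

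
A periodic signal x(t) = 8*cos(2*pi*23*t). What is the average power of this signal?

Average power of A*cos(wt) is A^2/2.
P = 8^2 / 2 = 64/2 = 32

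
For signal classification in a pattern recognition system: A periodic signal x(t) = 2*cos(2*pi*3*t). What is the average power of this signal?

Average power of A*cos(wt) is A^2/2.
P = 2^2 / 2 = 4/2 = 2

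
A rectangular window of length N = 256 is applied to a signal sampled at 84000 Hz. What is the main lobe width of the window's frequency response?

For a rectangular window of length N,
the main lobe width in frequency is 2*f_s/N.
= 2*84000/256 = 2625/4 Hz
This determines the minimum frequency separation for resolving two sinusoids.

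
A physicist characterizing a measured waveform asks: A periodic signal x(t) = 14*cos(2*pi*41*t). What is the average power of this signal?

Average power of A*cos(wt) is A^2/2.
P = 14^2 / 2 = 196/2 = 98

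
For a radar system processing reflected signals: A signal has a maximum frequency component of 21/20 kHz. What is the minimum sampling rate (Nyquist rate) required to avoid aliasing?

By the Nyquist-Shannon sampling theorem,
the minimum sampling rate (Nyquist rate) must be at least 2 * f_max.
Nyquist rate = 2 * 21/20 kHz = 21/10 kHz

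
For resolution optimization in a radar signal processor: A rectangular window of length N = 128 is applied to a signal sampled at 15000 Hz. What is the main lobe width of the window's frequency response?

For a rectangular window of length N,
the main lobe width in frequency is 2*f_s/N.
= 2*15000/128 = 1875/8 Hz
This determines the minimum frequency separation for resolving two sinusoids.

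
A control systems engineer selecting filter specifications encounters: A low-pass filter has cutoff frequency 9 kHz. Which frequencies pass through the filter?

A low-pass filter passes all frequencies below the cutoff frequency 9 kHz and attenuates higher frequencies.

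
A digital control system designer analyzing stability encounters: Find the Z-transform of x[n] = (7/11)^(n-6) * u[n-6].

Time-shifting property: if X(z) = Z{x[n]}, then Z{x[n-d]} = z^(-d) * X(z)
X(z) = z/(z - 7/11) for x[n] = (7/11)^n * u[n]
Z{x[n-6]} = z^(-6) * z/(z - 7/11) = z^(-5)/(z - 7/11)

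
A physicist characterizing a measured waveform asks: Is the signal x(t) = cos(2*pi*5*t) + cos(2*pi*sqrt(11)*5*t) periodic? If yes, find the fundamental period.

f1 = 5 Hz, f2 = 5*sqrt(11) Hz
Ratio f2/f1 = sqrt(11), which is irrational.
Since the frequency ratio is irrational, no common period exists.
The signal is not periodic.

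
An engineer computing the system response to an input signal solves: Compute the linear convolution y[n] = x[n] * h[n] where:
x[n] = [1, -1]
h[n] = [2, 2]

y[n] = sum_k x[k]*h[n-k]. Output length = len(x) + len(h) - 1 = 2 + 2 - 1 = 3.
y[0] = 1*2 = 2
y[1] = -1*2 + 1*2 = 0
y[2] = -1*2 = -2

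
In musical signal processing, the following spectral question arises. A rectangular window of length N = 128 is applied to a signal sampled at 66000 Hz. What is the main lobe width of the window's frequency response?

For a rectangular window of length N,
the main lobe width in frequency is 2*f_s/N.
= 2*66000/128 = 4125/4 Hz
This determines the minimum frequency separation for resolving two sinusoids.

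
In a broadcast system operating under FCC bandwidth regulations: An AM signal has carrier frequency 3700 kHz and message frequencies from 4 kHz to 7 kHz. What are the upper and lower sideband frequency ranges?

Upper sideband (USB) = fc + [fm_low, fm_high] = 3700 + [4, 7] = [3704, 3707] kHz
Lower sideband (LSB) = fc - [fm_high, fm_low] = 3700 - [7, 4] = [3693, 3696] kHz
Total occupied spectrum: 3693 kHz to 3707 kHz (plus carrier at 3700 kHz)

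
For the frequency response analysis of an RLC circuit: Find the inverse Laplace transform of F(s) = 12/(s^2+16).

Standard pair: w/(s^2+w^2) <-> sin(wt)*u(t)
Recognize w^2 = 16, so w = 4; numerator 12 = 3*4.
f(t) = 3*sin(4t)*u(t)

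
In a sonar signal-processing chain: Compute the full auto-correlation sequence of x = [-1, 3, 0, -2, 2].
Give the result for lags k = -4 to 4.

r_xx[k] = sum_m x[m]*x[m+k], indexed from 0, for k = -4 to 4:
  r_xx[-4] = x[4]*x[0] = -2
  r_xx[-3] = x[3]*x[0] + x[4]*x[1] = 8
  r_xx[-2] = x[2]*x[0] + x[3]*x[1] + x[4]*x[2] = -6
  r_xx[-1] = x[1]*x[0] + x[2]*x[1] + x[3]*x[2] + x[4]*x[3] = -7
  r_xx[0] = x[0]*x[0] + x[1]*x[1] + x[2]*x[2] + x[3]*x[3] + x[4]*x[4] = 18
  r_xx[1] = x[0]*x[1] + x[1]*x[2] + x[2]*x[3] + x[3]*x[4] = -7
  r_xx[2] = x[0]*x[2] + x[1]*x[3] + x[2]*x[4] = -6
  r_xx[3] = x[0]*x[3] + x[1]*x[4] = 8
  r_xx[4] = x[0]*x[4] = -2
r_xx = [-2, 8, -6, -7, 18, -7, -6, 8, -2]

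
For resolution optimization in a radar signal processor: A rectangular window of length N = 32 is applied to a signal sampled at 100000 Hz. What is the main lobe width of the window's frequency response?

For a rectangular window of length N,
the main lobe width in frequency is 2*f_s/N.
= 2*100000/32 = 6250 Hz
This determines the minimum frequency separation for resolving two sinusoids.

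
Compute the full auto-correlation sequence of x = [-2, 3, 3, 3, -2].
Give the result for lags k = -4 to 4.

r_xx[k] = sum_m x[m]*x[m+k], indexed from 0, for k = -4 to 4:
  r_xx[-4] = x[4]*x[0] = 4
  r_xx[-3] = x[3]*x[0] + x[4]*x[1] = -12
  r_xx[-2] = x[2]*x[0] + x[3]*x[1] + x[4]*x[2] = -3
  r_xx[-1] = x[1]*x[0] + x[2]*x[1] + x[3]*x[2] + x[4]*x[3] = 6
  r_xx[0] = x[0]*x[0] + x[1]*x[1] + x[2]*x[2] + x[3]*x[3] + x[4]*x[4] = 35
  r_xx[1] = x[0]*x[1] + x[1]*x[2] + x[2]*x[3] + x[3]*x[4] = 6
  r_xx[2] = x[0]*x[2] + x[1]*x[3] + x[2]*x[4] = -3
  r_xx[3] = x[0]*x[3] + x[1]*x[4] = -12
  r_xx[4] = x[0]*x[4] = 4
r_xx = [4, -12, -3, 6, 35, 6, -3, -12, 4]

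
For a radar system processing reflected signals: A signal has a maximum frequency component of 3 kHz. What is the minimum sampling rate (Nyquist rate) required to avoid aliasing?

By the Nyquist-Shannon sampling theorem,
the minimum sampling rate (Nyquist rate) must be at least 2 * f_max.
Nyquist rate = 2 * 3 kHz = 6 kHz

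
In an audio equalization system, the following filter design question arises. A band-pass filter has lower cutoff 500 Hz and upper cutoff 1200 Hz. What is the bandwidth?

Bandwidth = f_high - f_low
= 1200 Hz - 500 Hz = 700 Hz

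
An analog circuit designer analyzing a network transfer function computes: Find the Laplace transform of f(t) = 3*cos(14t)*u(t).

Standard pair: cos(wt)*u(t) <-> s/(s^2+w^2)
With w = 14: L{3*cos(14t)*u(t)} = 3s/(s^2+196)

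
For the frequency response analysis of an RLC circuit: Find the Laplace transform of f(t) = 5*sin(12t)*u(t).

Standard pair: sin(wt)*u(t) <-> w/(s^2+w^2)
With w = 12: L{5*sin(12t)*u(t)} = 60/(s^2+144)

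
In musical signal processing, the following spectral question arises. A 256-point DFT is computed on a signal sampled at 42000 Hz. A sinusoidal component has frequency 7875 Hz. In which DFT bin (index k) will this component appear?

DFT frequency resolution = f_s/N = 42000/256 = 2625/16 Hz
Bin index k = f_signal / resolution = 7875 / 2625/16 = 48
The signal frequency 7875 Hz falls in DFT bin k = 48.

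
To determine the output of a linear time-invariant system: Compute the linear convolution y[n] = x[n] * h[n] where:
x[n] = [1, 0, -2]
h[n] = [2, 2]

y[n] = sum_k x[k]*h[n-k]. Output length = len(x) + len(h) - 1 = 3 + 2 - 1 = 4.
y[0] = 1*2 = 2
y[1] = 0*2 + 1*2 = 2
y[2] = -2*2 + 0*2 = -4
y[3] = -2*2 = -4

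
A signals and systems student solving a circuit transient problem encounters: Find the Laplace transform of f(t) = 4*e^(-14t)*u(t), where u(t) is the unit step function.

Standard Laplace transform pair:
e^(-at)*u(t) <-> 1/(s+a)
With a = 14: L{4*e^(-14t)*u(t)} = 4/(s+14), ROC: Re(s) > -14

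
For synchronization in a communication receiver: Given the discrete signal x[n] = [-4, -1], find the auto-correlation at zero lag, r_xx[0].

The auto-correlation at zero lag r_xx[0] equals the signal energy.
r_xx[0] = sum of x[n]^2 = (-4)^2 + (-1)^2
= 16 + 1 = 17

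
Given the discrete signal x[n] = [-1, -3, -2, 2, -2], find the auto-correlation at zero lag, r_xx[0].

The auto-correlation at zero lag r_xx[0] equals the signal energy.
r_xx[0] = sum of x[n]^2 = (-1)^2 + (-3)^2 + (-2)^2 + 2^2 + (-2)^2
= 1 + 9 + 4 + 4 + 4 = 22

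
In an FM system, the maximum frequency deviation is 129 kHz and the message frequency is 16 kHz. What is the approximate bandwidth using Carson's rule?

Carson's rule: BW = 2*(delta_f + f_m)
= 2*(129 + 16) kHz = 290 kHz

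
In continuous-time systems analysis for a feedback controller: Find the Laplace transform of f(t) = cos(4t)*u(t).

Standard pair: cos(wt)*u(t) <-> s/(s^2+w^2)
With w = 4: L{cos(4t)*u(t)} = s/(s^2+16)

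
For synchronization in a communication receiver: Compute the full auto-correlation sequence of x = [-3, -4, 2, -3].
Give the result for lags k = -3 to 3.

r_xx[k] = sum_m x[m]*x[m+k], indexed from 0, for k = -3 to 3:
  r_xx[-3] = x[3]*x[0] = 9
  r_xx[-2] = x[2]*x[0] + x[3]*x[1] = 6
  r_xx[-1] = x[1]*x[0] + x[2]*x[1] + x[3]*x[2] = -2
  r_xx[0] = x[0]*x[0] + x[1]*x[1] + x[2]*x[2] + x[3]*x[3] = 38
  r_xx[1] = x[0]*x[1] + x[1]*x[2] + x[2]*x[3] = -2
  r_xx[2] = x[0]*x[2] + x[1]*x[3] = 6
  r_xx[3] = x[0]*x[3] = 9
r_xx = [9, 6, -2, 38, -2, 6, 9]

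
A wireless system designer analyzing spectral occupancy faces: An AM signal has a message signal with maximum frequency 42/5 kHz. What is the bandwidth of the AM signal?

In AM (double-sideband), the bandwidth is twice the message frequency.
BW = 2 * f_m = 2 * 42/5 kHz = 84/5 kHz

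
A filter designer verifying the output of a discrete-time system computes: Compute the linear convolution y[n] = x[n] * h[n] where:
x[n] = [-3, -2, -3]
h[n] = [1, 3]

y[n] = sum_k x[k]*h[n-k]. Output length = len(x) + len(h) - 1 = 3 + 2 - 1 = 4.
y[0] = -3*1 = -3
y[1] = -2*1 + -3*3 = -11
y[2] = -3*1 + -2*3 = -9
y[3] = -3*3 = -9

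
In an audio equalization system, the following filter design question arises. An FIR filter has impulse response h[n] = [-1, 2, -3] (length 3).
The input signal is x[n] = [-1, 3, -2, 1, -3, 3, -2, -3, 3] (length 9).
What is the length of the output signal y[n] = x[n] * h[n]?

For linear convolution, the output length is:
len(y) = len(x) + len(h) - 1 = 9 + 3 - 1 = 11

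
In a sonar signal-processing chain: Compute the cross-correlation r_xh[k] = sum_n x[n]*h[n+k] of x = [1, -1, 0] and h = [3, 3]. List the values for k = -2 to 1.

Both sequences indexed from 0 and zero outside their support.
Lags with overlap: k = -2 to 1.
  r_xh[-2] = x[2]*h[0] = 0
  r_xh[-1] = x[1]*h[0] + x[2]*h[1] = -3
  r_xh[0] = x[0]*h[0] + x[1]*h[1] = 0
  r_xh[1] = x[0]*h[1] = 3
r_xh = [0, -3, 0, 3] (for k = -2, ..., 1)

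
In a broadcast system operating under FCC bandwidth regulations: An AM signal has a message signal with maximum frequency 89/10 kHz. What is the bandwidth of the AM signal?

In AM (double-sideband), the bandwidth is twice the message frequency.
BW = 2 * f_m = 2 * 89/10 kHz = 89/5 kHz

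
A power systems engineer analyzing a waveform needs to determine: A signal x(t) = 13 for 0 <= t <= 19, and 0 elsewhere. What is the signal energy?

Energy = integral of |x(t)|^2 dt over the signal duration
= 13^2 * 19 = 169 * 19 = 3211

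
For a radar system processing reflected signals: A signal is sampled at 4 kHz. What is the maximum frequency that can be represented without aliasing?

The maximum frequency that can be represented without aliasing
is the Nyquist frequency: f_max = f_s / 2 = 4 kHz / 2 = 2 kHz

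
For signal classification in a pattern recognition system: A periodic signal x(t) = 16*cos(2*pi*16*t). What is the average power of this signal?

Average power of A*cos(wt) is A^2/2.
P = 16^2 / 2 = 256/2 = 128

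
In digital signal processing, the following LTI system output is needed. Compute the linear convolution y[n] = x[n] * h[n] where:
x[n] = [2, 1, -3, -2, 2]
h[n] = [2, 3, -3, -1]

y[n] = sum_k x[k]*h[n-k]. Output length = len(x) + len(h) - 1 = 5 + 4 - 1 = 8.
y[0] = 2*2 = 4
y[1] = 1*2 + 2*3 = 8
y[2] = -3*2 + 1*3 + 2*-3 = -9
y[3] = -2*2 + -3*3 + 1*-3 + 2*-1 = -18
y[4] = 2*2 + -2*3 + -3*-3 + 1*-1 = 6
y[5] = 2*3 + -2*-3 + -3*-1 = 15
y[6] = 2*-3 + -2*-1 = -4
y[7] = 2*-1 = -2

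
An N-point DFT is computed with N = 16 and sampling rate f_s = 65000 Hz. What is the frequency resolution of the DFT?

DFT frequency resolution = f_s / N
= 65000 / 16 = 8125/2 Hz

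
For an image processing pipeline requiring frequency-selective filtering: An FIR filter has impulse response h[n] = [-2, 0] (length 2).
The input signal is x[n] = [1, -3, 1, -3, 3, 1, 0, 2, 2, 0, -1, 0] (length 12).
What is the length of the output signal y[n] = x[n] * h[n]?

For linear convolution, the output length is:
len(y) = len(x) + len(h) - 1 = 12 + 2 - 1 = 13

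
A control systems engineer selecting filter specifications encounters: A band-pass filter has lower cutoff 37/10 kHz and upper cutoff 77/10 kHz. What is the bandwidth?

Bandwidth = f_high - f_low
= 77/10 kHz - 37/10 kHz = 4 kHz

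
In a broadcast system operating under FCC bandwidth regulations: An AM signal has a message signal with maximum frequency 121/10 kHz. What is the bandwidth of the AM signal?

In AM (double-sideband), the bandwidth is twice the message frequency.
BW = 2 * f_m = 2 * 121/10 kHz = 121/5 kHz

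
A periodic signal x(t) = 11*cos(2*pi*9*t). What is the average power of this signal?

Average power of A*cos(wt) is A^2/2.
P = 11^2 / 2 = 121/2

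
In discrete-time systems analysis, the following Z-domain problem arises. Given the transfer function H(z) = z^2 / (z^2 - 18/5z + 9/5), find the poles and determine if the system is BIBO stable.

Poles are roots of the denominator: z^2 - 18/5z + 9/5 = 0.
Quadratic formula: z = [-(-18/5) +/- sqrt((-18/5)^2 - 4*(9/5))] / 2
Discriminant = 324/25 - 36/5 = 144/25; sqrt = 12/5.
z = (18/5 +/- 12/5) / 2 => z = 3 or z = 3/5.
|p1| = 3, |p2| = 3/5.
For BIBO stability, all poles must lie inside the unit circle (|p| < 1).
System is UNSTABLE since at least one |p| >= 1.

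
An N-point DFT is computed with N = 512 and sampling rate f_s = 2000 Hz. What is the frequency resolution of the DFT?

DFT frequency resolution = f_s / N
= 2000 / 512 = 125/32 Hz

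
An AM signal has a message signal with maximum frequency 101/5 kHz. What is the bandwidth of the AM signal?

In AM (double-sideband), the bandwidth is twice the message frequency.
BW = 2 * f_m = 2 * 101/5 kHz = 202/5 kHz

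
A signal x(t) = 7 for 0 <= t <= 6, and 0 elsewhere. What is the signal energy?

Energy = integral of |x(t)|^2 dt over the signal duration
= 7^2 * 6 = 49 * 6 = 294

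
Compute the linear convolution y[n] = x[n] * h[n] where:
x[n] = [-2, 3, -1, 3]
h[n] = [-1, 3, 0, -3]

y[n] = sum_k x[k]*h[n-k]. Output length = len(x) + len(h) - 1 = 4 + 4 - 1 = 7.
y[0] = -2*-1 = 2
y[1] = 3*-1 + -2*3 = -9
y[2] = -1*-1 + 3*3 + -2*0 = 10
y[3] = 3*-1 + -1*3 + 3*0 + -2*-3 = 0
y[4] = 3*3 + -1*0 + 3*-3 = 0
y[5] = 3*0 + -1*-3 = 3
y[6] = 3*-3 = -9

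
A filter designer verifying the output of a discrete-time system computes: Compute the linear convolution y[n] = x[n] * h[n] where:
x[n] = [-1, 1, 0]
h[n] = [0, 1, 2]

y[n] = sum_k x[k]*h[n-k]. Output length = len(x) + len(h) - 1 = 3 + 3 - 1 = 5.
y[0] = -1*0 = 0
y[1] = 1*0 + -1*1 = -1
y[2] = 0*0 + 1*1 + -1*2 = -1
y[3] = 0*1 + 1*2 = 2
y[4] = 0*2 = 0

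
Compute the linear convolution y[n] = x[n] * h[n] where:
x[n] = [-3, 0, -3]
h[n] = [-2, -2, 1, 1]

y[n] = sum_k x[k]*h[n-k]. Output length = len(x) + len(h) - 1 = 3 + 4 - 1 = 6.
y[0] = -3*-2 = 6
y[1] = 0*-2 + -3*-2 = 6
y[2] = -3*-2 + 0*-2 + -3*1 = 3
y[3] = -3*-2 + 0*1 + -3*1 = 3
y[4] = -3*1 + 0*1 = -3
y[5] = -3*1 = -3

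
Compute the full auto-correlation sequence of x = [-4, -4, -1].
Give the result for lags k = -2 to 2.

r_xx[k] = sum_m x[m]*x[m+k], indexed from 0, for k = -2 to 2:
  r_xx[-2] = x[2]*x[0] = 4
  r_xx[-1] = x[1]*x[0] + x[2]*x[1] = 20
  r_xx[0] = x[0]*x[0] + x[1]*x[1] + x[2]*x[2] = 33
  r_xx[1] = x[0]*x[1] + x[1]*x[2] = 20
  r_xx[2] = x[0]*x[2] = 4
r_xx = [4, 20, 33, 20, 4]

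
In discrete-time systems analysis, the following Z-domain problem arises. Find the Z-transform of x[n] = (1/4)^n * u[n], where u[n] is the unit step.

The Z-transform of a^n * u[n] is z/(z-a) for |z| > |a|.
Here a = 1/4, so X(z) = z/(z - (1/4)) = 4z/(4z - 1)
ROC: |z| > 1/4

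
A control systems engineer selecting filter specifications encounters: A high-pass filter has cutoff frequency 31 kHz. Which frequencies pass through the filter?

A high-pass filter passes all frequencies above the cutoff frequency 31 kHz and attenuates lower frequencies.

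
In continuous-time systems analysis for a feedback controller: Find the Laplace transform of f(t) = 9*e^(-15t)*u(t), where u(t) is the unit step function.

Standard Laplace transform pair:
e^(-at)*u(t) <-> 1/(s+a)
With a = 15: L{9*e^(-15t)*u(t)} = 9/(s+15), ROC: Re(s) > -15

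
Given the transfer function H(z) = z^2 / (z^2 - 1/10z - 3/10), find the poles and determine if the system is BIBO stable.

Poles are roots of the denominator: z^2 - 1/10z - 3/10 = 0.
Quadratic formula: z = [-(-1/10) +/- sqrt((-1/10)^2 - 4*(-3/10))] / 2
Discriminant = 1/100 + 6/5 = 121/100; sqrt = 11/10.
z = (1/10 +/- 11/10) / 2 => z = 3/5 or z = -1/2.
|p1| = 1/2, |p2| = 3/5.
For BIBO stability, all poles must lie inside the unit circle (|p| < 1).
System is STABLE since both |p| < 1.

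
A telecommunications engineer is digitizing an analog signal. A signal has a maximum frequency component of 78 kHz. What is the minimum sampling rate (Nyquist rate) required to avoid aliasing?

By the Nyquist-Shannon sampling theorem,
the minimum sampling rate (Nyquist rate) must be at least 2 * f_max.
Nyquist rate = 2 * 78 kHz = 156 kHz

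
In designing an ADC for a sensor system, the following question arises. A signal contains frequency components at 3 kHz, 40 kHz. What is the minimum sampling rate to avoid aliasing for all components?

The highest frequency component is f_max = 40 kHz.
Nyquist rate = 2 * f_max = 2 * 40 kHz = 80 kHz.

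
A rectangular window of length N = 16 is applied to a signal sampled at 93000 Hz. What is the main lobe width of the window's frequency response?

For a rectangular window of length N,
the main lobe width in frequency is 2*f_s/N.
= 2*93000/16 = 11625 Hz
This determines the minimum frequency separation for resolving two sinusoids.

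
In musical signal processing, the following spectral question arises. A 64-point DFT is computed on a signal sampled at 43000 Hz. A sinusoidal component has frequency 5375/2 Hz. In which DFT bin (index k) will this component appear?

DFT frequency resolution = f_s/N = 43000/64 = 5375/8 Hz
Bin index k = f_signal / resolution = 5375/2 / 5375/8 = 4
The signal frequency 5375/2 Hz falls in DFT bin k = 4.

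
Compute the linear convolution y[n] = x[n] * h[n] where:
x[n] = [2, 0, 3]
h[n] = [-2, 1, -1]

y[n] = sum_k x[k]*h[n-k]. Output length = len(x) + len(h) - 1 = 3 + 3 - 1 = 5.
y[0] = 2*-2 = -4
y[1] = 0*-2 + 2*1 = 2
y[2] = 3*-2 + 0*1 + 2*-1 = -8
y[3] = 3*1 + 0*-1 = 3
y[4] = 3*-1 = -3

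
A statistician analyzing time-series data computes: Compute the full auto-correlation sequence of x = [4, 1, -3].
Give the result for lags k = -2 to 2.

r_xx[k] = sum_m x[m]*x[m+k], indexed from 0, for k = -2 to 2:
  r_xx[-2] = x[2]*x[0] = -12
  r_xx[-1] = x[1]*x[0] + x[2]*x[1] = 1
  r_xx[0] = x[0]*x[0] + x[1]*x[1] + x[2]*x[2] = 26
  r_xx[1] = x[0]*x[1] + x[1]*x[2] = 1
  r_xx[2] = x[0]*x[2] = -12
r_xx = [-12, 1, 26, 1, -12]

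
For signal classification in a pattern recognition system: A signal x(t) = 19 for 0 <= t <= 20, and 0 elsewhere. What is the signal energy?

Energy = integral of |x(t)|^2 dt over the signal duration
= 19^2 * 20 = 361 * 20 = 7220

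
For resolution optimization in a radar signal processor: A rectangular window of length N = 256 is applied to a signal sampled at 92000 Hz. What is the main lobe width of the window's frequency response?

For a rectangular window of length N,
the main lobe width in frequency is 2*f_s/N.
= 2*92000/256 = 2875/4 Hz
This determines the minimum frequency separation for resolving two sinusoids.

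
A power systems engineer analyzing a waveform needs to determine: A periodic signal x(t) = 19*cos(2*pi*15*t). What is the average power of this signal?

Average power of A*cos(wt) is A^2/2.
P = 19^2 / 2 = 361/2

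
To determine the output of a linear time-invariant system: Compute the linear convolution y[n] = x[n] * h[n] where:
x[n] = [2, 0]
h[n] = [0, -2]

y[n] = sum_k x[k]*h[n-k]. Output length = len(x) + len(h) - 1 = 2 + 2 - 1 = 3.
y[0] = 2*0 = 0
y[1] = 0*0 + 2*-2 = -4
y[2] = 0*-2 = 0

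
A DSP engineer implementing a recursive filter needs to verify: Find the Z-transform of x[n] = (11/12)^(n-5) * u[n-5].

Time-shifting property: if X(z) = Z{x[n]}, then Z{x[n-d]} = z^(-d) * X(z)
X(z) = z/(z - 11/12) for x[n] = (11/12)^n * u[n]
Z{x[n-5]} = z^(-5) * z/(z - 11/12) = z^(-4)/(z - 11/12)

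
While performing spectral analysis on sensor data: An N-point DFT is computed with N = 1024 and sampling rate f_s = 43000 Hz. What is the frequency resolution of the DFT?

DFT frequency resolution = f_s / N
= 43000 / 1024 = 5375/128 Hz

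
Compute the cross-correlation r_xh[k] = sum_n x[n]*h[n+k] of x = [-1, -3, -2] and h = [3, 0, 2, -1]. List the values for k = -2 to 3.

Both sequences indexed from 0 and zero outside their support.
Lags with overlap: k = -2 to 3.
  r_xh[-2] = x[2]*h[0] = -6
  r_xh[-1] = x[1]*h[0] + x[2]*h[1] = -9
  r_xh[0] = x[0]*h[0] + x[1]*h[1] + x[2]*h[2] = -7
  r_xh[1] = x[0]*h[1] + x[1]*h[2] + x[2]*h[3] = -4
  r_xh[2] = x[0]*h[2] + x[1]*h[3] = 1
  r_xh[3] = x[0]*h[3] = 1
r_xh = [-6, -9, -7, -4, 1, 1] (for k = -2, ..., 3)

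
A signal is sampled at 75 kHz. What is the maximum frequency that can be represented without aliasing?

The maximum frequency that can be represented without aliasing
is the Nyquist frequency: f_max = f_s / 2 = 75 kHz / 2 = 75/2 kHz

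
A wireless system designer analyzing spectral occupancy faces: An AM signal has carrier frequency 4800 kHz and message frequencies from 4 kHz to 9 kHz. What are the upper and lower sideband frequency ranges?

Upper sideband (USB) = fc + [fm_low, fm_high] = 4800 + [4, 9] = [4804, 4809] kHz
Lower sideband (LSB) = fc - [fm_high, fm_low] = 4800 - [9, 4] = [4791, 4796] kHz
Total occupied spectrum: 4791 kHz to 4809 kHz (plus carrier at 4800 kHz)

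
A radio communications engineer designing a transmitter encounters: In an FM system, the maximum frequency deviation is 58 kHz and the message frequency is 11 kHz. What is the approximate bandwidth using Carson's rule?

Carson's rule: BW = 2*(delta_f + f_m)
= 2*(58 + 11) kHz = 138 kHz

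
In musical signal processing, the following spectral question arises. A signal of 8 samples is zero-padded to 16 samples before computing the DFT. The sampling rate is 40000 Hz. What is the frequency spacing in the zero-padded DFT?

Original DFT: N = 8, resolution = f_s/N = 40000/8 = 5000 Hz
Zero-padded DFT: N = 16, resolution = f_s/N = 40000/16 = 2500 Hz
Zero-padding interpolates the spectrum (finer frequency grid)
but does NOT improve the true spectral resolution (ability to resolve close frequencies).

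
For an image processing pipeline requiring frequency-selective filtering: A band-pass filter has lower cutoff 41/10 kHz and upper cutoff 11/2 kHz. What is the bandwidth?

Bandwidth = f_high - f_low
= 11/2 kHz - 41/10 kHz = 7/5 kHz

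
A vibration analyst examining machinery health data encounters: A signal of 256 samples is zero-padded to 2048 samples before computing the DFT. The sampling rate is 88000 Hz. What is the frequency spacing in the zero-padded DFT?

Original DFT: N = 256, resolution = f_s/N = 88000/256 = 1375/4 Hz
Zero-padded DFT: N = 2048, resolution = f_s/N = 88000/2048 = 1375/32 Hz
Zero-padding interpolates the spectrum (finer frequency grid)
but does NOT improve the true spectral resolution (ability to resolve close frequencies).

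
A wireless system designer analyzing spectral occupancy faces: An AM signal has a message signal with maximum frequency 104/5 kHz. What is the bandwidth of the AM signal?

In AM (double-sideband), the bandwidth is twice the message frequency.
BW = 2 * f_m = 2 * 104/5 kHz = 208/5 kHz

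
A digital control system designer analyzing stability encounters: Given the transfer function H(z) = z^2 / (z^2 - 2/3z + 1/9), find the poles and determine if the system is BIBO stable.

Poles are roots of the denominator: z^2 - 2/3z + 1/9 = 0.
Quadratic formula: z = [-(-2/3) +/- sqrt((-2/3)^2 - 4*(1/9))] / 2
Discriminant = 4/9 - 4/9 = 0; sqrt = 0.
z = (2/3 +/- 0) / 2 = 1/3 (repeated root).
|p1| = 1/3, |p2| = 1/3.
For BIBO stability, all poles must lie inside the unit circle (|p| < 1).
System is STABLE since both |p| < 1.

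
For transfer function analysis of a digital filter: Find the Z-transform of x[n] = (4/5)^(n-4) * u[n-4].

Time-shifting property: if X(z) = Z{x[n]}, then Z{x[n-d]} = z^(-d) * X(z)
X(z) = z/(z - 4/5) for x[n] = (4/5)^n * u[n]
Z{x[n-4]} = z^(-4) * z/(z - 4/5) = z^(-3)/(z - 4/5)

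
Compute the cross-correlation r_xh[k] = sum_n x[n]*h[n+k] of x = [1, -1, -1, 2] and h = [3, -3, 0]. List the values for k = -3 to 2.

Both sequences indexed from 0 and zero outside their support.
Lags with overlap: k = -3 to 2.
  r_xh[-3] = x[3]*h[0] = 6
  r_xh[-2] = x[2]*h[0] + x[3]*h[1] = -9
  r_xh[-1] = x[1]*h[0] + x[2]*h[1] + x[3]*h[2] = 0
  r_xh[0] = x[0]*h[0] + x[1]*h[1] + x[2]*h[2] = 6
  r_xh[1] = x[0]*h[1] + x[1]*h[2] = -3
  r_xh[2] = x[0]*h[2] = 0
r_xh = [6, -9, 0, 6, -3, 0] (for k = -3, ..., 2)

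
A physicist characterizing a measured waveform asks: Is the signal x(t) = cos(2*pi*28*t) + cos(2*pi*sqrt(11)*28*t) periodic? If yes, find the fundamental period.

f1 = 28 Hz, f2 = 28*sqrt(11) Hz
Ratio f2/f1 = sqrt(11), which is irrational.
Since the frequency ratio is irrational, no common period exists.
The signal is not periodic.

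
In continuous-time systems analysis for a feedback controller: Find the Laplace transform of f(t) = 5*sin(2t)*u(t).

Standard pair: sin(wt)*u(t) <-> w/(s^2+w^2)
With w = 2: L{5*sin(2t)*u(t)} = 10/(s^2+4)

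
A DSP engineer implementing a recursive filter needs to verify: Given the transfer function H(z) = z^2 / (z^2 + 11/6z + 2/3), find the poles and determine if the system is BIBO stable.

Poles are roots of the denominator: z^2 + 11/6z + 2/3 = 0.
Quadratic formula: z = [-(11/6) +/- sqrt((11/6)^2 - 4*(2/3))] / 2
Discriminant = 121/36 - 8/3 = 25/36; sqrt = 5/6.
z = (-11/6 +/- 5/6) / 2 => z = -1/2 or z = -4/3.
|p1| = 4/3, |p2| = 1/2.
For BIBO stability, all poles must lie inside the unit circle (|p| < 1).
System is UNSTABLE since at least one |p| >= 1.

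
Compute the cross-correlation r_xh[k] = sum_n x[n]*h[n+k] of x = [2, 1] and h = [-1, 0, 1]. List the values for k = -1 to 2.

Both sequences indexed from 0 and zero outside their support.
Lags with overlap: k = -1 to 2.
  r_xh[-1] = x[1]*h[0] = -1
  r_xh[0] = x[0]*h[0] + x[1]*h[1] = -2
  r_xh[1] = x[0]*h[1] + x[1]*h[2] = 1
  r_xh[2] = x[0]*h[2] = 2
r_xh = [-1, -2, 1, 2] (for k = -1, ..., 2)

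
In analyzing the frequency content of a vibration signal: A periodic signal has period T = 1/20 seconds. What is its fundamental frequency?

The fundamental frequency is the reciprocal of the period.
f = 1/T = 1/(1/20) = 20 Hz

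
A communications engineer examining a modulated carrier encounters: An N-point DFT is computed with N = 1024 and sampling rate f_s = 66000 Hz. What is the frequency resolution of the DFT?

DFT frequency resolution = f_s / N
= 66000 / 1024 = 4125/64 Hz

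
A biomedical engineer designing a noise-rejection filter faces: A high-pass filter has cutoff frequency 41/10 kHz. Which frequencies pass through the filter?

A high-pass filter passes all frequencies above the cutoff frequency 41/10 kHz and attenuates lower frequencies.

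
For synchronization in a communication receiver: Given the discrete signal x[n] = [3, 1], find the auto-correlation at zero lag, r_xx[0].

The auto-correlation at zero lag r_xx[0] equals the signal energy.
r_xx[0] = sum of x[n]^2 = 3^2 + 1^2
= 9 + 1 = 10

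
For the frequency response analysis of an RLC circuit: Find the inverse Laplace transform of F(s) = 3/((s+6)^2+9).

Standard pair: w/((s+a)^2+w^2) <-> e^(-at)*sin(wt)*u(t)
With a=6, w=3: f(t) = e^(-6t)*sin(3t)*u(t)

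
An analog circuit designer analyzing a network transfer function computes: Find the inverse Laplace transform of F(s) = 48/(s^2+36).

Standard pair: w/(s^2+w^2) <-> sin(wt)*u(t)
Recognize w^2 = 36, so w = 6; numerator 48 = 8*6.
f(t) = 8*sin(6t)*u(t)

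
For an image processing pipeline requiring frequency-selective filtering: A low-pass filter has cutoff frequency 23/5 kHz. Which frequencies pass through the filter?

A low-pass filter passes all frequencies below the cutoff frequency 23/5 kHz and attenuates higher frequencies.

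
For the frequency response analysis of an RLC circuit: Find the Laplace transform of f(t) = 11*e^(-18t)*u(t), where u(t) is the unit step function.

Standard Laplace transform pair:
e^(-at)*u(t) <-> 1/(s+a)
With a = 18: L{11*e^(-18t)*u(t)} = 11/(s+18), ROC: Re(s) > -18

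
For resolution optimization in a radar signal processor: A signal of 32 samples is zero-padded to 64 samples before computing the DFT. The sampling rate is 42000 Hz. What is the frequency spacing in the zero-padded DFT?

Original DFT: N = 32, resolution = f_s/N = 42000/32 = 2625/2 Hz
Zero-padded DFT: N = 64, resolution = f_s/N = 42000/64 = 2625/4 Hz
Zero-padding interpolates the spectrum (finer frequency grid)
but does NOT improve the true spectral resolution (ability to resolve close frequencies).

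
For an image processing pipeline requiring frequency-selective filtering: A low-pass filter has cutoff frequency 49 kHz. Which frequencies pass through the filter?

A low-pass filter passes all frequencies below the cutoff frequency 49 kHz and attenuates higher frequencies.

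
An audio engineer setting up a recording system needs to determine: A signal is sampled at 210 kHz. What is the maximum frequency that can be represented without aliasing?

The maximum frequency that can be represented without aliasing
is the Nyquist frequency: f_max = f_s / 2 = 210 kHz / 2 = 105 kHz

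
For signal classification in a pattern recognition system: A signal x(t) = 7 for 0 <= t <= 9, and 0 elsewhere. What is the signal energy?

Energy = integral of |x(t)|^2 dt over the signal duration
= 7^2 * 9 = 49 * 9 = 441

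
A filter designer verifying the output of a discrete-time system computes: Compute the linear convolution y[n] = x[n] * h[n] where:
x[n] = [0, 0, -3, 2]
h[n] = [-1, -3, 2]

y[n] = sum_k x[k]*h[n-k]. Output length = len(x) + len(h) - 1 = 4 + 3 - 1 = 6.
y[0] = 0*-1 = 0
y[1] = 0*-1 + 0*-3 = 0
y[2] = -3*-1 + 0*-3 + 0*2 = 3
y[3] = 2*-1 + -3*-3 + 0*2 = 7
y[4] = 2*-3 + -3*2 = -12
y[5] = 2*2 = 4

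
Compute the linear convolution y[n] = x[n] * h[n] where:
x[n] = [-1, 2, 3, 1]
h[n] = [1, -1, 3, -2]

y[n] = sum_k x[k]*h[n-k]. Output length = len(x) + len(h) - 1 = 4 + 4 - 1 = 7.
y[0] = -1*1 = -1
y[1] = 2*1 + -1*-1 = 3
y[2] = 3*1 + 2*-1 + -1*3 = -2
y[3] = 1*1 + 3*-1 + 2*3 + -1*-2 = 6
y[4] = 1*-1 + 3*3 + 2*-2 = 4
y[5] = 1*3 + 3*-2 = -3
y[6] = 1*-2 = -2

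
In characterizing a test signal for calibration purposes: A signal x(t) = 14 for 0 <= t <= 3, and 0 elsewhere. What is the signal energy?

Energy = integral of |x(t)|^2 dt over the signal duration
= 14^2 * 3 = 196 * 3 = 588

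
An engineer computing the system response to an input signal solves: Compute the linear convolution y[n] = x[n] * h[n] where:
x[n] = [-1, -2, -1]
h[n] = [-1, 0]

y[n] = sum_k x[k]*h[n-k]. Output length = len(x) + len(h) - 1 = 3 + 2 - 1 = 4.
y[0] = -1*-1 = 1
y[1] = -2*-1 + -1*0 = 2
y[2] = -1*-1 + -2*0 = 1
y[3] = -1*0 = 0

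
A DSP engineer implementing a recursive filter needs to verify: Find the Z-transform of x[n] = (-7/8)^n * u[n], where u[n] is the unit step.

The Z-transform of a^n * u[n] is z/(z-a) for |z| > |a|.
Here a = -7/8, so X(z) = z/(z - (-7/8)) = 8z/(8z + 7)
ROC: |z| > 7/8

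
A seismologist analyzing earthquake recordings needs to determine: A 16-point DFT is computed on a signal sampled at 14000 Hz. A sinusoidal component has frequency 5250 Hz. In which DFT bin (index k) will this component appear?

DFT frequency resolution = f_s/N = 14000/16 = 875 Hz
Bin index k = f_signal / resolution = 5250 / 875 = 6
The signal frequency 5250 Hz falls in DFT bin k = 6.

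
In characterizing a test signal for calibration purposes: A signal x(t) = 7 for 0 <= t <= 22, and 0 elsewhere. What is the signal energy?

Energy = integral of |x(t)|^2 dt over the signal duration
= 7^2 * 22 = 49 * 22 = 1078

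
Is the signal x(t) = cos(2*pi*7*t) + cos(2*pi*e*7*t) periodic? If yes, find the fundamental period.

f1 = 7 Hz, f2 = 7*e Hz
Ratio f2/f1 = e, which is irrational.
Since the frequency ratio is irrational, no common period exists.
The signal is not periodic.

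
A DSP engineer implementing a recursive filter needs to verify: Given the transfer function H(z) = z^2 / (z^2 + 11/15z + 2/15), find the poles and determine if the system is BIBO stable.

Poles are roots of the denominator: z^2 + 11/15z + 2/15 = 0.
Quadratic formula: z = [-(11/15) +/- sqrt((11/15)^2 - 4*(2/15))] / 2
Discriminant = 121/225 - 8/15 = 1/225; sqrt = 1/15.
z = (-11/15 +/- 1/15) / 2 => z = -1/3 or z = -2/5.
|p1| = 2/5, |p2| = 1/3.
For BIBO stability, all poles must lie inside the unit circle (|p| < 1).
System is STABLE since both |p| < 1.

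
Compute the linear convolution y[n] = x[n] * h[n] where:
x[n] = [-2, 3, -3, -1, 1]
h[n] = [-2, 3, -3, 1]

y[n] = sum_k x[k]*h[n-k]. Output length = len(x) + len(h) - 1 = 5 + 4 - 1 = 8.
y[0] = -2*-2 = 4
y[1] = 3*-2 + -2*3 = -12
y[2] = -3*-2 + 3*3 + -2*-3 = 21
y[3] = -1*-2 + -3*3 + 3*-3 + -2*1 = -18
y[4] = 1*-2 + -1*3 + -3*-3 + 3*1 = 7
y[5] = 1*3 + -1*-3 + -3*1 = 3
y[6] = 1*-3 + -1*1 = -4
y[7] = 1*1 = 1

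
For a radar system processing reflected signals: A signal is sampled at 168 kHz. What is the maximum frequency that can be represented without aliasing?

The maximum frequency that can be represented without aliasing
is the Nyquist frequency: f_max = f_s / 2 = 168 kHz / 2 = 84 kHz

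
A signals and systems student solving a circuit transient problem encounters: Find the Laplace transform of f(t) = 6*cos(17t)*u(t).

Standard pair: cos(wt)*u(t) <-> s/(s^2+w^2)
With w = 17: L{6*cos(17t)*u(t)} = 6s/(s^2+289)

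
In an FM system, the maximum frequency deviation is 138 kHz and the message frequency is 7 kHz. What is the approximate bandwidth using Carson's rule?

Carson's rule: BW = 2*(delta_f + f_m)
= 2*(138 + 7) kHz = 290 kHz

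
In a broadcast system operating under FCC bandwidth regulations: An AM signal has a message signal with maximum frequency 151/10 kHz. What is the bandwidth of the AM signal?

In AM (double-sideband), the bandwidth is twice the message frequency.
BW = 2 * f_m = 2 * 151/10 kHz = 151/5 kHz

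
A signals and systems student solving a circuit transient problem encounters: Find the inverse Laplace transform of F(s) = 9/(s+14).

Standard pair: k/(s+a) <-> k*e^(-at)*u(t)
With k=9, a=14: f(t) = 9*e^(-14t)*u(t)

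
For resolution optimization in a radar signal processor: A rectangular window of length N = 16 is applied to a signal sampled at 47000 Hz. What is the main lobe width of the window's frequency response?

For a rectangular window of length N,
the main lobe width in frequency is 2*f_s/N.
= 2*47000/16 = 5875 Hz
This determines the minimum frequency separation for resolving two sinusoids.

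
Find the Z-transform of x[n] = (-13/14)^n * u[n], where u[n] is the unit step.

The Z-transform of a^n * u[n] is z/(z-a) for |z| > |a|.
Here a = -13/14, so X(z) = z/(z - (-13/14)) = 14z/(14z + 13)
ROC: |z| > 13/14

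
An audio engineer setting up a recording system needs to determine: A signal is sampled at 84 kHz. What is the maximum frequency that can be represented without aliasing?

The maximum frequency that can be represented without aliasing
is the Nyquist frequency: f_max = f_s / 2 = 84 kHz / 2 = 42 kHz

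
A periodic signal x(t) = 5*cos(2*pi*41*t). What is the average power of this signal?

Average power of A*cos(wt) is A^2/2.
P = 5^2 / 2 = 25/2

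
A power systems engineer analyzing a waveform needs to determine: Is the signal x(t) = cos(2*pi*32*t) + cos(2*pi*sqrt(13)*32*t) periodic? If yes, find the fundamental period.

f1 = 32 Hz, f2 = 32*sqrt(13) Hz
Ratio f2/f1 = sqrt(13), which is irrational.
Since the frequency ratio is irrational, no common period exists.
The signal is not periodic.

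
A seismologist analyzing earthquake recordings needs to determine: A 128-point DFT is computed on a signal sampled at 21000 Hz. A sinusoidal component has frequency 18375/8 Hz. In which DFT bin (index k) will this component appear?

DFT frequency resolution = f_s/N = 21000/128 = 2625/16 Hz
Bin index k = f_signal / resolution = 18375/8 / 2625/16 = 14
The signal frequency 18375/8 Hz falls in DFT bin k = 14.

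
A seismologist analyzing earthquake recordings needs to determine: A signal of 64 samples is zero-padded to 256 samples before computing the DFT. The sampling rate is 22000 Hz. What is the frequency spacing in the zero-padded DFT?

Original DFT: N = 64, resolution = f_s/N = 22000/64 = 1375/4 Hz
Zero-padded DFT: N = 256, resolution = f_s/N = 22000/256 = 1375/16 Hz
Zero-padding interpolates the spectrum (finer frequency grid)
but does NOT improve the true spectral resolution (ability to resolve close frequencies).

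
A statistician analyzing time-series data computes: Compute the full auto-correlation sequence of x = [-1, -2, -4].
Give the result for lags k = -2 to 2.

r_xx[k] = sum_m x[m]*x[m+k], indexed from 0, for k = -2 to 2:
  r_xx[-2] = x[2]*x[0] = 4
  r_xx[-1] = x[1]*x[0] + x[2]*x[1] = 10
  r_xx[0] = x[0]*x[0] + x[1]*x[1] + x[2]*x[2] = 21
  r_xx[1] = x[0]*x[1] + x[1]*x[2] = 10
  r_xx[2] = x[0]*x[2] = 4
r_xx = [4, 10, 21, 10, 4]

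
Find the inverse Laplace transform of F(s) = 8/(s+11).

Standard pair: k/(s+a) <-> k*e^(-at)*u(t)
With k=8, a=11: f(t) = 8*e^(-11t)*u(t)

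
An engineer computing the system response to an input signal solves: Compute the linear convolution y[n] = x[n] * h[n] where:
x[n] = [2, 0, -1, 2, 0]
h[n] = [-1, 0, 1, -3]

y[n] = sum_k x[k]*h[n-k]. Output length = len(x) + len(h) - 1 = 5 + 4 - 1 = 8.
y[0] = 2*-1 = -2
y[1] = 0*-1 + 2*0 = 0
y[2] = -1*-1 + 0*0 + 2*1 = 3
y[3] = 2*-1 + -1*0 + 0*1 + 2*-3 = -8
y[4] = 0*-1 + 2*0 + -1*1 + 0*-3 = -1
y[5] = 0*0 + 2*1 + -1*-3 = 5
y[6] = 0*1 + 2*-3 = -6
y[7] = 0*-3 = 0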